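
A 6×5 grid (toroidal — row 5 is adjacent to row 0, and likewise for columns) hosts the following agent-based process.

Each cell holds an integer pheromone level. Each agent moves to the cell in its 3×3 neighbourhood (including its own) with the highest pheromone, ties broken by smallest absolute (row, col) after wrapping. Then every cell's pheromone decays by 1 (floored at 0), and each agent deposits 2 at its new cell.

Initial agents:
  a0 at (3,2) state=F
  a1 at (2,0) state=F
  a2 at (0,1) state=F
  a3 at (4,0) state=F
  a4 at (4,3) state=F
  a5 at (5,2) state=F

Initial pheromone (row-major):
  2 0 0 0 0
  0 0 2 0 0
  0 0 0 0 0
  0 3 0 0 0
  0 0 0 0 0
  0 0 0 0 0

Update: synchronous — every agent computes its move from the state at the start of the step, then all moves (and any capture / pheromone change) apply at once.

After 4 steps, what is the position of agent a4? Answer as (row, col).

t=1: a0@(3,1) a1@(3,1) a2@(0,0) a3@(3,1) a4@(3,2) a5@(0,1) | pheromone: 3 2 0 0 0 / 0 0 1 0 0 / 0 0 0 0 0 / 0 8 2 0 0 / 0 0 0 0 0 / 0 0 0 0 0
t=2: a0@(3,1) a1@(3,1) a2@(0,0) a3@(3,1) a4@(3,1) a5@(0,0) | pheromone: 6 1 0 0 0 / 0 0 0 0 0 / 0 0 0 0 0 / 0 15 1 0 0 / 0 0 0 0 0 / 0 0 0 0 0
t=3: a0@(3,1) a1@(3,1) a2@(0,0) a3@(3,1) a4@(3,1) a5@(0,0) | pheromone: 9 0 0 0 0 / 0 0 0 0 0 / 0 0 0 0 0 / 0 22 0 0 0 / 0 0 0 0 0 / 0 0 0 0 0
t=4: a0@(3,1) a1@(3,1) a2@(0,0) a3@(3,1) a4@(3,1) a5@(0,0) | pheromone: 12 0 0 0 0 / 0 0 0 0 0 / 0 0 0 0 0 / 0 29 0 0 0 / 0 0 0 0 0 / 0 0 0 0 0

(3, 1)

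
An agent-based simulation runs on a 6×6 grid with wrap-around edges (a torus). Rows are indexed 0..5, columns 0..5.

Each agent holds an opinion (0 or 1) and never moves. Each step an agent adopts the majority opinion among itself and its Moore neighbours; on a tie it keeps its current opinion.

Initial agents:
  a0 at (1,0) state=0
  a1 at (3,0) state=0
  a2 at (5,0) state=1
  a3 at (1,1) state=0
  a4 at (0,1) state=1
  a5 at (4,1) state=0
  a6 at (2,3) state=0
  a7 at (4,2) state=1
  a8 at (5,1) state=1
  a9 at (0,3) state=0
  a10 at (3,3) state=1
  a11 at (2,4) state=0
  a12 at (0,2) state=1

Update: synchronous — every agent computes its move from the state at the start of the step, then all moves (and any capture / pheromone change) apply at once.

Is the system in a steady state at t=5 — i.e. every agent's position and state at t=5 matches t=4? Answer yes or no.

t=1: a0@(1,0):0 a1@(3,0):0 a2@(5,0):1 a3@(1,1):0 a4@(0,1):1 a5@(4,1):1 a6@(2,3):0 a7@(4,2):1 a8@(5,1):1 a9@(0,3):0 a10@(3,3):1 a11@(2,4):0 a12@(0,2):1
t=2: (unchanged — steady state)

yes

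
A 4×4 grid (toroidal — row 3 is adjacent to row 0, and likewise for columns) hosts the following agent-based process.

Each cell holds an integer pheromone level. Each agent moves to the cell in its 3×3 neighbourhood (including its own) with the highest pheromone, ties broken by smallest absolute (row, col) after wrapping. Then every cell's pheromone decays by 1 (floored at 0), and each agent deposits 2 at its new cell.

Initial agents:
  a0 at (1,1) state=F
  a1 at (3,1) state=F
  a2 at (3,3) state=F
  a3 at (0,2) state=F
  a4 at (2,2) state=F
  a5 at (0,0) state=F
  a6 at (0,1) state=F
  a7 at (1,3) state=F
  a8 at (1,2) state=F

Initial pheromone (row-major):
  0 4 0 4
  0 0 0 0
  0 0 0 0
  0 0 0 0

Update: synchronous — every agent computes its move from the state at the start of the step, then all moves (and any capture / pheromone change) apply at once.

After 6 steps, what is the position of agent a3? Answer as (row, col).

t=1: a0@(0,1) a1@(0,1) a2@(0,3) a3@(0,1) a4@(1,1) a5@(0,1) a6@(0,1) a7@(0,3) a8@(0,1) | pheromone: 0 15 0 7 / 0 2 0 0 / 0 0 0 0 / 0 0 0 0
t=2: a0@(0,1) a1@(0,1) a2@(0,3) a3@(0,1) a4@(0,1) a5@(0,1) a6@(0,1) a7@(0,3) a8@(0,1) | pheromone: 0 28 0 10 / 0 1 0 0 / 0 0 0 0 / 0 0 0 0
t=3: a0@(0,1) a1@(0,1) a2@(0,3) a3@(0,1) a4@(0,1) a5@(0,1) a6@(0,1) a7@(0,3) a8@(0,1) | pheromone: 0 41 0 13 / 0 0 0 0 / 0 0 0 0 / 0 0 0 0
t=4: a0@(0,1) a1@(0,1) a2@(0,3) a3@(0,1) a4@(0,1) a5@(0,1) a6@(0,1) a7@(0,3) a8@(0,1) | pheromone: 0 54 0 16 / 0 0 0 0 / 0 0 0 0 / 0 0 0 0
t=5: a0@(0,1) a1@(0,1) a2@(0,3) a3@(0,1) a4@(0,1) a5@(0,1) a6@(0,1) a7@(0,3) a8@(0,1) | pheromone: 0 67 0 19 / 0 0 0 0 / 0 0 0 0 / 0 0 0 0
t=6: a0@(0,1) a1@(0,1) a2@(0,3) a3@(0,1) a4@(0,1) a5@(0,1) a6@(0,1) a7@(0,3) a8@(0,1) | pheromone: 0 80 0 22 / 0 0 0 0 / 0 0 0 0 / 0 0 0 0

(0, 1)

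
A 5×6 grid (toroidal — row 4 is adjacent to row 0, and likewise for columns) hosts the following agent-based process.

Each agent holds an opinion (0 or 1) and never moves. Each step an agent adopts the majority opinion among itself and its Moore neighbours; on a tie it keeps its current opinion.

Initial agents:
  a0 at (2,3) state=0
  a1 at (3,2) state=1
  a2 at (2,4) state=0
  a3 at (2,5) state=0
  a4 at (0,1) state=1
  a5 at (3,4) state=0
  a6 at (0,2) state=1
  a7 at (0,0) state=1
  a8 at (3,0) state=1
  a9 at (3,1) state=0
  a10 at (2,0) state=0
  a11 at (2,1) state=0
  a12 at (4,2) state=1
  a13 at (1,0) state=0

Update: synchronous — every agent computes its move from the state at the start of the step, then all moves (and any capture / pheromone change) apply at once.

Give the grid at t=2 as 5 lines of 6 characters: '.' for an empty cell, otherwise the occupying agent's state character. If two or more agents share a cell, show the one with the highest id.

111...
0.....
00.000
000.0.
..1...

t=1: a0@(2,3):0 a1@(3,2):0 a2@(2,4):0 a3@(2,5):0 a4@(0,1):1 a5@(3,4):0 a6@(0,2):1 a7@(0,0):1 a8@(3,0):0 a9@(3,1):0 a10@(2,0):0 a11@(2,1):0 a12@(4,2):1 a13@(1,0):0
t=2: (unchanged — steady state)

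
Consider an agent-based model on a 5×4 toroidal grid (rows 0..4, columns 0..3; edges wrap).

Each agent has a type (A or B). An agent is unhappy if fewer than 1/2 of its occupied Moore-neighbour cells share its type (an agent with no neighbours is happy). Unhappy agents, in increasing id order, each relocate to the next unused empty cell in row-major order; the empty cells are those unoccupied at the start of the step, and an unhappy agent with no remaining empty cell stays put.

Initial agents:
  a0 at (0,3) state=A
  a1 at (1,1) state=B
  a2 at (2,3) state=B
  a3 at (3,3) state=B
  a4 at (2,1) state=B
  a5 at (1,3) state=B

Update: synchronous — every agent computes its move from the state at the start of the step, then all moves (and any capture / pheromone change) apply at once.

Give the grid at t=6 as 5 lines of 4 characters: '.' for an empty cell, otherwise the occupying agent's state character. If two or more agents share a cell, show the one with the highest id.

.A..
.B.B
.B.B
...B
....

t=1: a0@(0,0):A a1@(1,1):B a2@(2,3):B a3@(3,3):B a4@(2,1):B a5@(1,3):B
t=2: a0@(0,1):A a1@(1,1):B a2@(2,3):B a3@(3,3):B a4@(2,1):B a5@(1,3):B
t=3: a0@(0,0):A a1@(1,1):B a2@(2,3):B a3@(3,3):B a4@(2,1):B a5@(1,3):B
t=4: a0@(0,1):A a1@(1,1):B a2@(2,3):B a3@(3,3):B a4@(2,1):B a5@(1,3):B
t=5: a0@(0,0):A a1@(1,1):B a2@(2,3):B a3@(3,3):B a4@(2,1):B a5@(1,3):B
t=6: a0@(0,1):A a1@(1,1):B a2@(2,3):B a3@(3,3):B a4@(2,1):B a5@(1,3):B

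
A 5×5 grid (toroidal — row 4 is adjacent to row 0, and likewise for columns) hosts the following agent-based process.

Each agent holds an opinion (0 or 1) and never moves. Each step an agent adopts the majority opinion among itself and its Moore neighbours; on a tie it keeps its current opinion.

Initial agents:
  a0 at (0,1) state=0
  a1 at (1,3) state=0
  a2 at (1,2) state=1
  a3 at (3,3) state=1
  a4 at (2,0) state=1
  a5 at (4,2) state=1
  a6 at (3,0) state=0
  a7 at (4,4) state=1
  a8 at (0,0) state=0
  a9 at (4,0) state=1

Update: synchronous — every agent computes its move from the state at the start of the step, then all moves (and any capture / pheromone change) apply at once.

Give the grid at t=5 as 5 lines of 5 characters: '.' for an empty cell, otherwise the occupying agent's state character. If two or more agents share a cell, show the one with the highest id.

00...
..00.
1....
1..1.
1.1.1

t=1: a0@(0,1):1 a1@(1,3):0 a2@(1,2):0 a3@(3,3):1 a4@(2,0):1 a5@(4,2):1 a6@(3,0):1 a7@(4,4):1 a8@(0,0):0 a9@(4,0):0
t=2: a0@(0,1):0 a1@(1,3):0 a2@(1,2):0 a3@(3,3):1 a4@(2,0):1 a5@(4,2):1 a6@(3,0):1 a7@(4,4):1 a8@(0,0):0 a9@(4,0):1
t=3: (unchanged — steady state)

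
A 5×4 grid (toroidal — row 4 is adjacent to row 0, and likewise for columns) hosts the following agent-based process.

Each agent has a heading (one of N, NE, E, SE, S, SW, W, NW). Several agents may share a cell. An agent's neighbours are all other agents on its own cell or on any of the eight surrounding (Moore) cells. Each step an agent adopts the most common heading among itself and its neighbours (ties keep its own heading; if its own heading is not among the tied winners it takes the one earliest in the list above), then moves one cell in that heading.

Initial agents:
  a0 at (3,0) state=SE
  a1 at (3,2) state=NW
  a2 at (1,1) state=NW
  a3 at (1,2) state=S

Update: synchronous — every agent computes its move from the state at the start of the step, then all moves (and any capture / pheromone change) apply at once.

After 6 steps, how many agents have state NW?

t=1: a0@(4,1):SE a1@(2,1):NW a2@(0,0):NW a3@(2,2):S
t=2: a0@(0,2):SE a1@(1,0):NW a2@(4,3):NW a3@(3,2):S
t=3: a0@(1,3):SE a1@(0,3):NW a2@(3,2):NW a3@(4,2):S
t=4: a0@(2,0):SE a1@(4,2):NW a2@(2,1):NW a3@(3,1):NW
t=5: a0@(1,3):NW a1@(3,1):NW a2@(1,0):NW a3@(2,0):NW
t=6: a0@(0,2):NW a1@(2,0):NW a2@(0,3):NW a3@(1,3):NW

4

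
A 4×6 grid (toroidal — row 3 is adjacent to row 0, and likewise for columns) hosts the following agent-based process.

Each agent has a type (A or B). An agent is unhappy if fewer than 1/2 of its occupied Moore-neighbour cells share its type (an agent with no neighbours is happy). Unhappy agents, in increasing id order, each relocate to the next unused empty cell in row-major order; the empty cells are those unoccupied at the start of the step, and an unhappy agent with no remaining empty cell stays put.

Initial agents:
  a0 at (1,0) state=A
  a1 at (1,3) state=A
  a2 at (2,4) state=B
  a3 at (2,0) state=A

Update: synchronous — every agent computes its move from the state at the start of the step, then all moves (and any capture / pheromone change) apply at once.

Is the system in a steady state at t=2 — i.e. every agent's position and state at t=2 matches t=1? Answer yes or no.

t=1: a0@(1,0):A a1@(0,0):A a2@(0,1):B a3@(2,0):A
t=2: a0@(1,0):A a1@(0,0):A a2@(0,2):B a3@(2,0):A

no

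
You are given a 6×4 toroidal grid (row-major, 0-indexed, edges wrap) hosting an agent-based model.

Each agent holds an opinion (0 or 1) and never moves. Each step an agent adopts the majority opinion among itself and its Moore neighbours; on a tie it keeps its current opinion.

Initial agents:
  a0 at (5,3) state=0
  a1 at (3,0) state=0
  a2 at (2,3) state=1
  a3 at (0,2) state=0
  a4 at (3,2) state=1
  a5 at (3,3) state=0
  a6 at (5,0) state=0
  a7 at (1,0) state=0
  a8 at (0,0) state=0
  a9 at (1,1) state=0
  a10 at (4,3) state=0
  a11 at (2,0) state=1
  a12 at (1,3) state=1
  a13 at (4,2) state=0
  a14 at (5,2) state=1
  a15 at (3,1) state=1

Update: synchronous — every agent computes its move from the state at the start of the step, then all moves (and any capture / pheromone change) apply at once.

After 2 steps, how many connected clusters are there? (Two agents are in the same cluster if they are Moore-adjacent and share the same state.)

t=1: a0@(5,3):0 a1@(3,0):0 a2@(2,3):1 a3@(0,2):0 a4@(3,2):1 a5@(3,3):0 a6@(5,0):0 a7@(1,0):0 a8@(0,0):0 a9@(1,1):0 a10@(4,3):0 a11@(2,0):1 a12@(1,3):1 a13@(4,2):0 a14@(5,2):0 a15@(3,1):1
t=2: (unchanged — steady state)

2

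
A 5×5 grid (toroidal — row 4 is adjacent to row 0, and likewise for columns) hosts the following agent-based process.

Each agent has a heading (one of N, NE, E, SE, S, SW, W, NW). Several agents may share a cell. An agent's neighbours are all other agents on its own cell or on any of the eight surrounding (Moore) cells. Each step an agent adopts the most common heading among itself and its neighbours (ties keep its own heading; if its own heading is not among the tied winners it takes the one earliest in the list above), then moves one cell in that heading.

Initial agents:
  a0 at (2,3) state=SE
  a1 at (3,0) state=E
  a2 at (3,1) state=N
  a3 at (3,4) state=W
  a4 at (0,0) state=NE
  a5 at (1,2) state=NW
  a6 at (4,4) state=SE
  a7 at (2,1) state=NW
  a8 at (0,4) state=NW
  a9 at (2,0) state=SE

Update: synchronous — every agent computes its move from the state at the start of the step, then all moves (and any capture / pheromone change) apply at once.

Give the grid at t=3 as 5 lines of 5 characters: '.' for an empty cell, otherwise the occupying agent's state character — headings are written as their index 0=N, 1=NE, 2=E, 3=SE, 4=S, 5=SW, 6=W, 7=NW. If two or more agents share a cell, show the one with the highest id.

t=1: a0@(3,4):SE a1@(4,1):SE a2@(2,1):N a3@(4,0):SE a4@(4,1):NE a5@(0,1):NW a6@(0,0):SE a7@(1,0):NW a8@(4,3):NW a9@(3,1):SE
t=2: a0@(4,0):SE a1@(0,2):SE a2@(1,1):N a3@(0,1):SE a4@(0,2):SE a5@(1,2):SE a6@(1,1):SE a7@(0,4):NW a8@(3,2):NW a9@(4,2):SE
t=3: a0@(0,1):SE a1@(1,3):SE a2@(2,2):SE a3@(1,2):SE a4@(1,3):SE a5@(2,3):SE a6@(2,2):SE a7@(4,3):NW a8@(2,1):NW a9@(0,3):SE

.3.3.
..33.
.733.
.....
...7.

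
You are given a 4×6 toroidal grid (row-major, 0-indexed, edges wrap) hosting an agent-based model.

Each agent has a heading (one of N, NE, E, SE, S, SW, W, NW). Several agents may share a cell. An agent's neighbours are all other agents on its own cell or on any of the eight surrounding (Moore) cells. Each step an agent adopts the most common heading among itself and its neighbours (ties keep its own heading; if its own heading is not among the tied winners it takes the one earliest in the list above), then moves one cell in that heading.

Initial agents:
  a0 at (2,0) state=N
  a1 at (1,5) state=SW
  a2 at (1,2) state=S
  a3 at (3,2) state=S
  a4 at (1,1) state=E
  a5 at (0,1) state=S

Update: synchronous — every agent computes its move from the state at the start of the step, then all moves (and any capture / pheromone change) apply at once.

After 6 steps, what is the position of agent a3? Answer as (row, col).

t=1: a0@(1,0):N a1@(2,4):SW a2@(2,2):S a3@(0,2):S a4@(2,1):S a5@(1,1):S
t=2: a0@(2,0):S a1@(3,3):SW a2@(3,2):S a3@(1,2):S a4@(3,1):S a5@(2,1):S
t=3: a0@(3,0):S a1@(0,2):SW a2@(0,2):S a3@(2,2):S a4@(0,1):S a5@(3,1):S
t=4: a0@(0,0):S a1@(1,2):S a2@(1,2):S a3@(3,2):S a4@(1,1):S a5@(0,1):S
t=5: a0@(1,0):S a1@(2,2):S a2@(2,2):S a3@(0,2):S a4@(2,1):S a5@(1,1):S
t=6: a0@(2,0):S a1@(3,2):S a2@(3,2):S a3@(1,2):S a4@(3,1):S a5@(2,1):S

(1, 2)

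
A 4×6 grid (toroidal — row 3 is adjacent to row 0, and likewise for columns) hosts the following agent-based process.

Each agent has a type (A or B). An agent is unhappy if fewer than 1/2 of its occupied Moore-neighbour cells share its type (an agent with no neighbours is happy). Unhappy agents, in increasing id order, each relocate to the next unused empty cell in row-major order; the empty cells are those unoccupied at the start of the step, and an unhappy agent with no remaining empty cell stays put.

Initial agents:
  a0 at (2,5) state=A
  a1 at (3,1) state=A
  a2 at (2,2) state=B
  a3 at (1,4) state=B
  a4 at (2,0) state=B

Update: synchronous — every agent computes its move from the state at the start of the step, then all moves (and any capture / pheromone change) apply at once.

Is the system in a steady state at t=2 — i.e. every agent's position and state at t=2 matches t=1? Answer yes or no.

t=1: a0@(0,0):A a1@(0,1):A a2@(0,2):B a3@(0,3):B a4@(0,4):B
t=2: (unchanged — steady state)

yes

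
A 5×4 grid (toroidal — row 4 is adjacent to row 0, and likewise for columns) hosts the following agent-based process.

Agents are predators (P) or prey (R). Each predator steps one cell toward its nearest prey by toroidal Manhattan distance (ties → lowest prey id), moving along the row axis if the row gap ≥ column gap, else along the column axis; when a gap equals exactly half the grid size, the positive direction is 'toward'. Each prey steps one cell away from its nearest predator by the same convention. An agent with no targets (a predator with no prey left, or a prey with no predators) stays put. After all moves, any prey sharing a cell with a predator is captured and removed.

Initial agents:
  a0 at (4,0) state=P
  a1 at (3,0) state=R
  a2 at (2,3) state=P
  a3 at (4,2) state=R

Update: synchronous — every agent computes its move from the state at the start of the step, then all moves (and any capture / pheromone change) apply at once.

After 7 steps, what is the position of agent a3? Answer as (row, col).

(0, 1)

t=1: a0@(3,0):P a1@(2,0):R a2@(3,3):P a3@(4,1):R
t=2: a0@(2,0):P a1@(1,0):R a2@(2,3):P a3@(0,1):R
t=3: a0@(1,0):P a1@(0,0):R a2@(1,3):P a3@(4,1):R
t=4: a0@(0,0):P a1@(4,0):R a2@(0,3):P a3@(3,1):R
t=5: a0@(4,0):P a1@(3,0):R a2@(4,3):P a3@(2,1):R
t=6: a0@(3,0):P a1@(2,0):R a2@(3,3):P a3@(1,1):R
t=7: a0@(2,0):P a1@(1,0):R a2@(2,3):P a3@(0,1):R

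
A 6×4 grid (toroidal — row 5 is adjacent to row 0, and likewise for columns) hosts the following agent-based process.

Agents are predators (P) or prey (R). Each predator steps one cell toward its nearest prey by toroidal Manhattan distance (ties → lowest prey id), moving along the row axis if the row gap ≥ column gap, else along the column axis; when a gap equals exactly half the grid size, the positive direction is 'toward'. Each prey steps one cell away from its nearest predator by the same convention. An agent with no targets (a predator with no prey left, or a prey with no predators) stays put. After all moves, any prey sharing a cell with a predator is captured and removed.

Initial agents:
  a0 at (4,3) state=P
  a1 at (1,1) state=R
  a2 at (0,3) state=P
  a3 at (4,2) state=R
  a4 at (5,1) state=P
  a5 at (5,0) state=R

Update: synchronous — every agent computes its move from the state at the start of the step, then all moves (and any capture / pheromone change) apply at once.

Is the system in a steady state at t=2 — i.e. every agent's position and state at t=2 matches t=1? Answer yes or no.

t=1: a0@(4,2):P a1@(2,1):R a2@(5,3):P a3@(4,1):R a4@(5,0):P
t=2: a0@(4,1):P a1@(1,1):R a2@(5,0):P a4@(4,0):P

no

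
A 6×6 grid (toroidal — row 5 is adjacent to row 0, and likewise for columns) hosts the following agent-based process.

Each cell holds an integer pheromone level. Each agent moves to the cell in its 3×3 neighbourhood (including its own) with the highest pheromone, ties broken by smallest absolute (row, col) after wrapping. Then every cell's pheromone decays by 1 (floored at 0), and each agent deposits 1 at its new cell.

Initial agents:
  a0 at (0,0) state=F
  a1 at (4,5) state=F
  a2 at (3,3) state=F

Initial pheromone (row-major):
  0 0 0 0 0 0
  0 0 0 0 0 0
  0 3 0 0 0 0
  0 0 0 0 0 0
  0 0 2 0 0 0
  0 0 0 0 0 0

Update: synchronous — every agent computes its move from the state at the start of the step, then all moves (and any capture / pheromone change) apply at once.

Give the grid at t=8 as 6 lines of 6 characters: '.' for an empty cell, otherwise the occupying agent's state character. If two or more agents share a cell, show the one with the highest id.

F.....
......
.F....
......
..F...
......

t=1: a0@(0,0) a1@(3,0) a2@(4,2) | pheromone: 1 0 0 0 0 0 / 0 0 0 0 0 0 / 0 2 0 0 0 0 / 1 0 0 0 0 0 / 0 0 2 0 0 0 / 0 0 0 0 0 0
t=2: a0@(0,0) a1@(2,1) a2@(4,2) | pheromone: 1 0 0 0 0 0 / 0 0 0 0 0 0 / 0 2 0 0 0 0 / 0 0 0 0 0 0 / 0 0 2 0 0 0 / 0 0 0 0 0 0
t=3: (unchanged — steady state)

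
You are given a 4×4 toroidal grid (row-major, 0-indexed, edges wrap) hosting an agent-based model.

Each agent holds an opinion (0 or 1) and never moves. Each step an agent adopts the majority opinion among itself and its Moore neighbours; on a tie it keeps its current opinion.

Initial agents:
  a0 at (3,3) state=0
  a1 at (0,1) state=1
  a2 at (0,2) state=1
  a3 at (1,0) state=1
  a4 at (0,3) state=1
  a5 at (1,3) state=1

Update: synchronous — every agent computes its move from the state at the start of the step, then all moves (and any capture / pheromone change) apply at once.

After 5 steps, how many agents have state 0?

0

t=1: a0@(3,3):1 a1@(0,1):1 a2@(0,2):1 a3@(1,0):1 a4@(0,3):1 a5@(1,3):1
t=2: (unchanged — steady state)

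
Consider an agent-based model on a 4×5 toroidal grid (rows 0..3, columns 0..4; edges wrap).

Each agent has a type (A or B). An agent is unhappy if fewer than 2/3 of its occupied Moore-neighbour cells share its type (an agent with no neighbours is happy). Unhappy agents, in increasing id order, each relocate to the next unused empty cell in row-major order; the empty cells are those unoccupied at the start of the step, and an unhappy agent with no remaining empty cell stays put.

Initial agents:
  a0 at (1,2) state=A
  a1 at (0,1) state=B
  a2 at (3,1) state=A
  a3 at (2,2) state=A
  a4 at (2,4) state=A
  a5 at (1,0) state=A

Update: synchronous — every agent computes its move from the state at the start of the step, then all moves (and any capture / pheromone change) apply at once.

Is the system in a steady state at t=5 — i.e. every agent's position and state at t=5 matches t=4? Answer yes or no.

t=1: a0@(0,0):A a1@(0,2):B a2@(0,3):A a3@(2,2):A a4@(2,4):A a5@(0,4):A
t=2: a0@(0,0):A a1@(0,1):B a2@(1,0):A a3@(2,2):A a4@(2,4):A a5@(0,4):A
t=3: a0@(0,0):A a1@(0,2):B a2@(1,0):A a3@(2,2):A a4@(2,4):A a5@(0,4):A
t=4: (unchanged — steady state)

yes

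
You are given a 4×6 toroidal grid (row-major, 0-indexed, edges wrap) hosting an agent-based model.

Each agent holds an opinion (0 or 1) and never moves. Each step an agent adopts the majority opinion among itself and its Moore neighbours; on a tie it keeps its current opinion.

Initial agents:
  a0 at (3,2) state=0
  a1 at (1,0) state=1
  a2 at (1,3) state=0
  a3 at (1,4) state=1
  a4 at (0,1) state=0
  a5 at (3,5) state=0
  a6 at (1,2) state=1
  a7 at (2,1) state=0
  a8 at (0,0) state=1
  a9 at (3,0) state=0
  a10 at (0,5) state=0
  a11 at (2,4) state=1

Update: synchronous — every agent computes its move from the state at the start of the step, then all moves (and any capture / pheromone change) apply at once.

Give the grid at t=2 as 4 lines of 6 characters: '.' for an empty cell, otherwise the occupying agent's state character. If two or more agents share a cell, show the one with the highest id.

t=1: a0@(3,2):0 a1@(1,0):0 a2@(1,3):1 a3@(1,4):1 a4@(0,1):0 a5@(3,5):0 a6@(1,2):0 a7@(2,1):0 a8@(0,0):0 a9@(3,0):0 a10@(0,5):0 a11@(2,4):1
t=2: (unchanged — steady state)

00...0
0.011.
.0..1.
0.0..0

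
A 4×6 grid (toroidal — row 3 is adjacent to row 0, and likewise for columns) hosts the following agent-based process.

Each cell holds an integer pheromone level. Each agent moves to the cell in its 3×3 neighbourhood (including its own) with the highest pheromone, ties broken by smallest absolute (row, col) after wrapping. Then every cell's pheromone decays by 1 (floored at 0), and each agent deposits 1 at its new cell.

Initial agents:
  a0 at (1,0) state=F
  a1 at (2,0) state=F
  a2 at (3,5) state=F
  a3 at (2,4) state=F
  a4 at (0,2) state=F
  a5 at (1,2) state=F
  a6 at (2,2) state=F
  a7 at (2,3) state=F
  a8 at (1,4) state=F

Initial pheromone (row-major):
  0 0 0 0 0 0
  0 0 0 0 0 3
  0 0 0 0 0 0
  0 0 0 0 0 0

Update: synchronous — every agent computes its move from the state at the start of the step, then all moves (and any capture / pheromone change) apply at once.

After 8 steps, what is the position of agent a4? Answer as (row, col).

t=1: a0@(1,5) a1@(1,5) a2@(0,0) a3@(1,5) a4@(0,1) a5@(0,1) a6@(1,1) a7@(1,2) a8@(1,5) | pheromone: 1 2 0 0 0 0 / 0 1 1 0 0 6 / 0 0 0 0 0 0 / 0 0 0 0 0 0
t=2: a0@(1,5) a1@(1,5) a2@(1,5) a3@(1,5) a4@(0,1) a5@(0,1) a6@(0,1) a7@(0,1) a8@(1,5) | pheromone: 0 5 0 0 0 0 / 0 0 0 0 0 10 / 0 0 0 0 0 0 / 0 0 0 0 0 0
t=3: a0@(1,5) a1@(1,5) a2@(1,5) a3@(1,5) a4@(0,1) a5@(0,1) a6@(0,1) a7@(0,1) a8@(1,5) | pheromone: 0 8 0 0 0 0 / 0 0 0 0 0 14 / 0 0 0 0 0 0 / 0 0 0 0 0 0
t=4: a0@(1,5) a1@(1,5) a2@(1,5) a3@(1,5) a4@(0,1) a5@(0,1) a6@(0,1) a7@(0,1) a8@(1,5) | pheromone: 0 11 0 0 0 0 / 0 0 0 0 0 18 / 0 0 0 0 0 0 / 0 0 0 0 0 0
t=5: a0@(1,5) a1@(1,5) a2@(1,5) a3@(1,5) a4@(0,1) a5@(0,1) a6@(0,1) a7@(0,1) a8@(1,5) | pheromone: 0 14 0 0 0 0 / 0 0 0 0 0 22 / 0 0 0 0 0 0 / 0 0 0 0 0 0
t=6: a0@(1,5) a1@(1,5) a2@(1,5) a3@(1,5) a4@(0,1) a5@(0,1) a6@(0,1) a7@(0,1) a8@(1,5) | pheromone: 0 17 0 0 0 0 / 0 0 0 0 0 26 / 0 0 0 0 0 0 / 0 0 0 0 0 0
t=7: a0@(1,5) a1@(1,5) a2@(1,5) a3@(1,5) a4@(0,1) a5@(0,1) a6@(0,1) a7@(0,1) a8@(1,5) | pheromone: 0 20 0 0 0 0 / 0 0 0 0 0 30 / 0 0 0 0 0 0 / 0 0 0 0 0 0
t=8: a0@(1,5) a1@(1,5) a2@(1,5) a3@(1,5) a4@(0,1) a5@(0,1) a6@(0,1) a7@(0,1) a8@(1,5) | pheromone: 0 23 0 0 0 0 / 0 0 0 0 0 34 / 0 0 0 0 0 0 / 0 0 0 0 0 0

(0, 1)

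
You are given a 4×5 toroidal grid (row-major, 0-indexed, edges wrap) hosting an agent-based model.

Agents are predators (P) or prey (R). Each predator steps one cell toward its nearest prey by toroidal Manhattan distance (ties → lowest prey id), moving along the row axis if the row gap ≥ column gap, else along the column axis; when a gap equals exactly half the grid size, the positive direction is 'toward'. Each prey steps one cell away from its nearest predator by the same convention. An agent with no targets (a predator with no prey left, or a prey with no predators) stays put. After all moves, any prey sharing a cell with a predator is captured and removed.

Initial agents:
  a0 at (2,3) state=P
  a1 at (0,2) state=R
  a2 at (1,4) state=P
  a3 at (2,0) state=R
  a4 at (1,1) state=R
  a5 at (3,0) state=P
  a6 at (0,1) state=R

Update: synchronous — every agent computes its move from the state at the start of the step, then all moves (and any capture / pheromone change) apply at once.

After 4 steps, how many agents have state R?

4

t=1: a0@(2,4):P a1@(3,2):R a2@(2,4):P a3@(1,0):R a4@(1,2):R a5@(2,0):P a6@(1,1):R
t=2: a0@(1,4):P a1@(3,1):R a2@(1,4):P a3@(0,0):R a4@(1,1):R a5@(1,0):P a6@(0,1):R
t=3: a0@(0,4):P a1@(2,1):R a2@(0,4):P a3@(3,0):R a4@(1,2):R a5@(0,0):P a6@(3,1):R
t=4: a0@(3,4):P a1@(1,1):R a2@(3,4):P a3@(2,0):R a4@(1,1):R a5@(3,0):P a6@(2,1):R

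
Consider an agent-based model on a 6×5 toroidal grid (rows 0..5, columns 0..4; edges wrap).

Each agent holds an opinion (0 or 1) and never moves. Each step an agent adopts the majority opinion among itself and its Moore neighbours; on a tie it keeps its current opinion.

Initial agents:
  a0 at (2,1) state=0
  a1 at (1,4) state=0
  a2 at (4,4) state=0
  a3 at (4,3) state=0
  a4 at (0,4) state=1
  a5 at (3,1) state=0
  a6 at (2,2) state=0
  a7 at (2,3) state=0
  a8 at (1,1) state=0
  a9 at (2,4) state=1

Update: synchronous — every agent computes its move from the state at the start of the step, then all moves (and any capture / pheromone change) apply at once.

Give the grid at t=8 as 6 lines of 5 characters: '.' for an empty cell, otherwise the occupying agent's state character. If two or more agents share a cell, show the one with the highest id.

t=1: a0@(2,1):0 a1@(1,4):0 a2@(4,4):0 a3@(4,3):0 a4@(0,4):1 a5@(3,1):0 a6@(2,2):0 a7@(2,3):0 a8@(1,1):0 a9@(2,4):0
t=2: (unchanged — steady state)

....1
.0..0
.0000
.0...
...00
.....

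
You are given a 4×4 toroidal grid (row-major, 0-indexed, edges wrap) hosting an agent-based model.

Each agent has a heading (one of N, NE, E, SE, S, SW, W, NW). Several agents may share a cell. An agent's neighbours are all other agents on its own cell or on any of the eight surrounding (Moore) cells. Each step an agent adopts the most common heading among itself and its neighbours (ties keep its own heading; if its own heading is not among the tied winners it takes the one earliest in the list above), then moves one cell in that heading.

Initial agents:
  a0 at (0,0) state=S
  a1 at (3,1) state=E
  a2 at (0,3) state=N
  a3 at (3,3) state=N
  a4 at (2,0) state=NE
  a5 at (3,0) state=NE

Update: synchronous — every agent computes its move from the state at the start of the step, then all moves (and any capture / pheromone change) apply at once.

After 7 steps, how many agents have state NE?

3

t=1: a0@(3,0):N a1@(2,2):NE a2@(3,3):N a3@(2,3):N a4@(1,1):NE a5@(2,1):NE
t=2: a0@(2,0):N a1@(1,3):NE a2@(2,3):N a3@(1,3):N a4@(0,2):NE a5@(1,2):NE
t=3: a0@(1,0):N a1@(0,0):NE a2@(1,3):N a3@(0,3):N a4@(3,3):NE a5@(0,3):NE
t=4: a0@(0,0):N a1@(3,1):NE a2@(0,3):N a3@(3,3):N a4@(2,0):NE a5@(3,0):NE
t=5: a0@(3,0):N a1@(2,2):NE a2@(3,3):N a3@(2,3):N a4@(1,1):NE a5@(2,1):NE
t=6: a0@(2,0):N a1@(1,3):NE a2@(2,3):N a3@(1,3):N a4@(0,2):NE a5@(1,2):NE
t=7: a0@(1,0):N a1@(0,0):NE a2@(1,3):N a3@(0,3):N a4@(3,3):NE a5@(0,3):NE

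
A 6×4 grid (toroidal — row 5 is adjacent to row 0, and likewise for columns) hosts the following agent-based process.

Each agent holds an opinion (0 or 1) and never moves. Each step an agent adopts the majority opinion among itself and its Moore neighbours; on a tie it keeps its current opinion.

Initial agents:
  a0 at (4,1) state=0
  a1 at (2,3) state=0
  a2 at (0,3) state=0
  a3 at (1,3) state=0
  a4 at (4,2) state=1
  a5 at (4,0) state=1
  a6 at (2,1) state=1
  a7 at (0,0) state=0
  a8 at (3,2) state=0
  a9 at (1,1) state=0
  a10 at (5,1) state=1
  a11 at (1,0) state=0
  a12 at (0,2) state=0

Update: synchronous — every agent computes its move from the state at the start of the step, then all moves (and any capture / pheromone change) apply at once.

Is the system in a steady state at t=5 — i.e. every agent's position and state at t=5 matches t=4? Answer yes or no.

t=1: a0@(4,1):1 a1@(2,3):0 a2@(0,3):0 a3@(1,3):0 a4@(4,2):1 a5@(4,0):1 a6@(2,1):0 a7@(0,0):0 a8@(3,2):0 a9@(1,1):0 a10@(5,1):1 a11@(1,0):0 a12@(0,2):0
t=2: (unchanged — steady state)

yes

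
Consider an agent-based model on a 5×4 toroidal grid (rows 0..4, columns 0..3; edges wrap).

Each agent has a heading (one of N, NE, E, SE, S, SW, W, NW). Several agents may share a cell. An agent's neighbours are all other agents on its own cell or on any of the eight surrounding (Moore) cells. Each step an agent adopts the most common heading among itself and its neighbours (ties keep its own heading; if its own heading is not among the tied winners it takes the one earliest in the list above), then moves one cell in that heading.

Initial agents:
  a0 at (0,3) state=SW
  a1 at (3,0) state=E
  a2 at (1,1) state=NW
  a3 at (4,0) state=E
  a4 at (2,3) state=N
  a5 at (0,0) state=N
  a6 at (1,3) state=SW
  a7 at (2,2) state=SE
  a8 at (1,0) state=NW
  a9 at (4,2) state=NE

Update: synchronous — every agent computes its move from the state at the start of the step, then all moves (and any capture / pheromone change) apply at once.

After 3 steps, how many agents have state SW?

t=1: a0@(1,2):SW a1@(3,1):E a2@(0,0):NW a3@(4,1):E a4@(1,3):N a5@(1,3):SW a6@(2,2):SW a7@(3,3):SE a8@(0,3):NW a9@(3,3):NE
t=2: a0@(2,1):SW a1@(3,2):E a2@(4,3):NW a3@(4,2):E a4@(2,2):SW a5@(2,2):SW a6@(3,1):SW a7@(4,0):SE a8@(4,2):NW a9@(2,0):NE
t=3: a0@(3,0):SW a1@(4,1):SW a2@(3,2):NW a3@(4,3):E a4@(3,1):SW a5@(3,1):SW a6@(4,0):SW a7@(0,1):SE a8@(3,1):NW a9@(3,3):SW

6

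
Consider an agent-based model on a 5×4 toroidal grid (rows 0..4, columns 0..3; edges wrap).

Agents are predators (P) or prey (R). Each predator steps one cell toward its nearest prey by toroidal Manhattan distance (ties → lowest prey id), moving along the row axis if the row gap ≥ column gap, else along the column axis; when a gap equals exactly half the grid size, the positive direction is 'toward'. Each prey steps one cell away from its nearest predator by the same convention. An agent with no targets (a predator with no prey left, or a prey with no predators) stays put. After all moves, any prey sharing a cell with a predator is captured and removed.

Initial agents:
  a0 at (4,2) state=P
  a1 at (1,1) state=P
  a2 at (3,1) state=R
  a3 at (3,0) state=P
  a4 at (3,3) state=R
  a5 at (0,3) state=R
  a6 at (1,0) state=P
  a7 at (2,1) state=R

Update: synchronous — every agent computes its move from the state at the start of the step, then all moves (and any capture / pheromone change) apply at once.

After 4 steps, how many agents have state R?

t=1: a0@(3,2):P a1@(2,1):P a3@(3,1):P a5@(1,3):R a6@(0,0):P
t=2: a0@(2,2):P a1@(2,2):P a3@(2,1):P a5@(2,3):R a6@(1,0):P
t=3: a0@(2,3):P a1@(2,3):P a3@(2,2):P a6@(2,0):P
t=4: (unchanged — steady state)

0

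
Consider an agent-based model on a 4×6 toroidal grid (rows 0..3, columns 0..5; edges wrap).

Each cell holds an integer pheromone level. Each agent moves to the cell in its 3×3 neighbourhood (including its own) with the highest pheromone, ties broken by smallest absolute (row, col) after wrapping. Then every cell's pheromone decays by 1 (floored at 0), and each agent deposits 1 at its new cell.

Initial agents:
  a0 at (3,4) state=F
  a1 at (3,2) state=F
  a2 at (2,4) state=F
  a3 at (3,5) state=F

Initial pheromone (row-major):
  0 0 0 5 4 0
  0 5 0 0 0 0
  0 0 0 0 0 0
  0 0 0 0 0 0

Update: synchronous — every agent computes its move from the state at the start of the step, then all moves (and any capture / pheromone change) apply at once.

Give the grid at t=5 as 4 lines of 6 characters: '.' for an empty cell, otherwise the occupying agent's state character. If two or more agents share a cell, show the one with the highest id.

t=1: a0@(0,3) a1@(0,3) a2@(1,3) a3@(0,4) | pheromone: 0 0 0 6 4 0 / 0 4 0 1 0 0 / 0 0 0 0 0 0 / 0 0 0 0 0 0
t=2: a0@(0,3) a1@(0,3) a2@(0,3) a3@(0,3) | pheromone: 0 0 0 9 3 0 / 0 3 0 0 0 0 / 0 0 0 0 0 0 / 0 0 0 0 0 0
t=3: a0@(0,3) a1@(0,3) a2@(0,3) a3@(0,3) | pheromone: 0 0 0 12 2 0 / 0 2 0 0 0 0 / 0 0 0 0 0 0 / 0 0 0 0 0 0
t=4: a0@(0,3) a1@(0,3) a2@(0,3) a3@(0,3) | pheromone: 0 0 0 15 1 0 / 0 1 0 0 0 0 / 0 0 0 0 0 0 / 0 0 0 0 0 0
t=5: a0@(0,3) a1@(0,3) a2@(0,3) a3@(0,3) | pheromone: 0 0 0 18 0 0 / 0 0 0 0 0 0 / 0 0 0 0 0 0 / 0 0 0 0 0 0

...F..
......
......
......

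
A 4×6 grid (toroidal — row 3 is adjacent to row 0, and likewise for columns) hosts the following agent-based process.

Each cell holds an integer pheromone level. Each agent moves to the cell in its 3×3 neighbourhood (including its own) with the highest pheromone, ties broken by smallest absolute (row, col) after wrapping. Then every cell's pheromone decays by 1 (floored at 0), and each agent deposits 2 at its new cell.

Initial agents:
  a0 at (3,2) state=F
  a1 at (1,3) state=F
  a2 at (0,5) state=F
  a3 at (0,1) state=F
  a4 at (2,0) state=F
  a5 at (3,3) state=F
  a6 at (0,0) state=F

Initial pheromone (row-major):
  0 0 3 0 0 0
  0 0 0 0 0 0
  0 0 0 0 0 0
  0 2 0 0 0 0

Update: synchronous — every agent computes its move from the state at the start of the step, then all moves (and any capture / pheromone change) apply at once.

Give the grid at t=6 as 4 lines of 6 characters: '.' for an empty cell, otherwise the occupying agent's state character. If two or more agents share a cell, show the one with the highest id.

..F...
......
......
......

t=1: a0@(0,2) a1@(0,2) a2@(0,0) a3@(0,2) a4@(3,1) a5@(0,2) a6@(3,1) | pheromone: 2 0 10 0 0 0 / 0 0 0 0 0 0 / 0 0 0 0 0 0 / 0 5 0 0 0 0
t=2: a0@(0,2) a1@(0,2) a2@(3,1) a3@(0,2) a4@(0,2) a5@(0,2) a6@(0,2) | pheromone: 1 0 21 0 0 0 / 0 0 0 0 0 0 / 0 0 0 0 0 0 / 0 6 0 0 0 0
t=3: a0@(0,2) a1@(0,2) a2@(0,2) a3@(0,2) a4@(0,2) a5@(0,2) a6@(0,2) | pheromone: 0 0 34 0 0 0 / 0 0 0 0 0 0 / 0 0 0 0 0 0 / 0 5 0 0 0 0
t=4: a0@(0,2) a1@(0,2) a2@(0,2) a3@(0,2) a4@(0,2) a5@(0,2) a6@(0,2) | pheromone: 0 0 47 0 0 0 / 0 0 0 0 0 0 / 0 0 0 0 0 0 / 0 4 0 0 0 0
t=5: a0@(0,2) a1@(0,2) a2@(0,2) a3@(0,2) a4@(0,2) a5@(0,2) a6@(0,2) | pheromone: 0 0 60 0 0 0 / 0 0 0 0 0 0 / 0 0 0 0 0 0 / 0 3 0 0 0 0
t=6: a0@(0,2) a1@(0,2) a2@(0,2) a3@(0,2) a4@(0,2) a5@(0,2) a6@(0,2) | pheromone: 0 0 73 0 0 0 / 0 0 0 0 0 0 / 0 0 0 0 0 0 / 0 2 0 0 0 0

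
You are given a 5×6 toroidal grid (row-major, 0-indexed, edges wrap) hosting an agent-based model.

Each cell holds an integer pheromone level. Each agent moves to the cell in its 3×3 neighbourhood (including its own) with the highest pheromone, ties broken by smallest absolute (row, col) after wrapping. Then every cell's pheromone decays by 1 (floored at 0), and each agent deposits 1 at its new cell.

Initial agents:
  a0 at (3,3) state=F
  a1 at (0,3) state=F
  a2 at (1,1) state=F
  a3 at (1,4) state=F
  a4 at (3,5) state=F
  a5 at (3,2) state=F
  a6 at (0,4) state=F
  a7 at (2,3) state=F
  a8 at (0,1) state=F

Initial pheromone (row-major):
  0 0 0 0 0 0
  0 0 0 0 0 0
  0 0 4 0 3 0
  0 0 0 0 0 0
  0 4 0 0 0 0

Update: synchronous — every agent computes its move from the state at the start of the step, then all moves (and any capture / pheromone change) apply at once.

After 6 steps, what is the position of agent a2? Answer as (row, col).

t=1: a0@(2,2) a1@(0,2) a2@(2,2) a3@(2,4) a4@(2,4) a5@(2,2) a6@(0,3) a7@(2,2) a8@(4,1) | pheromone: 0 0 1 1 0 0 / 0 0 0 0 0 0 / 0 0 7 0 4 0 / 0 0 0 0 0 0 / 0 4 0 0 0 0
t=2: a0@(2,2) a1@(4,1) a2@(2,2) a3@(2,4) a4@(2,4) a5@(2,2) a6@(0,2) a7@(2,2) a8@(4,1) | pheromone: 0 0 1 0 0 0 / 0 0 0 0 0 0 / 0 0 10 0 5 0 / 0 0 0 0 0 0 / 0 5 0 0 0 0
t=3: a0@(2,2) a1@(4,1) a2@(2,2) a3@(2,4) a4@(2,4) a5@(2,2) a6@(4,1) a7@(2,2) a8@(4,1) | pheromone: 0 0 0 0 0 0 / 0 0 0 0 0 0 / 0 0 13 0 6 0 / 0 0 0 0 0 0 / 0 7 0 0 0 0
t=4: a0@(2,2) a1@(4,1) a2@(2,2) a3@(2,4) a4@(2,4) a5@(2,2) a6@(4,1) a7@(2,2) a8@(4,1) | pheromone: 0 0 0 0 0 0 / 0 0 0 0 0 0 / 0 0 16 0 7 0 / 0 0 0 0 0 0 / 0 9 0 0 0 0
t=5: a0@(2,2) a1@(4,1) a2@(2,2) a3@(2,4) a4@(2,4) a5@(2,2) a6@(4,1) a7@(2,2) a8@(4,1) | pheromone: 0 0 0 0 0 0 / 0 0 0 0 0 0 / 0 0 19 0 8 0 / 0 0 0 0 0 0 / 0 11 0 0 0 0
t=6: a0@(2,2) a1@(4,1) a2@(2,2) a3@(2,4) a4@(2,4) a5@(2,2) a6@(4,1) a7@(2,2) a8@(4,1) | pheromone: 0 0 0 0 0 0 / 0 0 0 0 0 0 / 0 0 22 0 9 0 / 0 0 0 0 0 0 / 0 13 0 0 0 0

(2, 2)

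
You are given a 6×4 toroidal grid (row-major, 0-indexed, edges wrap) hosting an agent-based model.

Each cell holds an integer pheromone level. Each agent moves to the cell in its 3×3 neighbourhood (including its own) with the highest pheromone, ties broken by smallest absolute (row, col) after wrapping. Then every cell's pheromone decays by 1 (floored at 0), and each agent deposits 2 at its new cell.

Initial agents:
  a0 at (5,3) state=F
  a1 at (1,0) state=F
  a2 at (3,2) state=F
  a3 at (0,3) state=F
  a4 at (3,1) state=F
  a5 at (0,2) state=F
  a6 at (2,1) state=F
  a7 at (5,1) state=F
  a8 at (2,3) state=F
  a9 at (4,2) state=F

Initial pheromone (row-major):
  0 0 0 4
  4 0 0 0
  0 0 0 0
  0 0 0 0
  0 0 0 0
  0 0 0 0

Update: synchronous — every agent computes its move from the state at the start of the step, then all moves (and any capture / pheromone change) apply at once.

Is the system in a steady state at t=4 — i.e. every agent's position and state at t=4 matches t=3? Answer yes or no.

no

t=1: a0@(0,3) a1@(0,3) a2@(2,1) a3@(0,3) a4@(2,0) a5@(0,3) a6@(1,0) a7@(0,0) a8@(1,0) a9@(3,1) | pheromone: 2 0 0 11 / 7 0 0 0 / 2 2 0 0 / 0 2 0 0 / 0 0 0 0 / 0 0 0 0
t=2: a0@(0,3) a1@(0,3) a2@(1,0) a3@(0,3) a4@(1,0) a5@(0,3) a6@(0,3) a7@(0,3) a8@(0,3) a9@(2,0) | pheromone: 1 0 0 24 / 10 0 0 0 / 3 1 0 0 / 0 1 0 0 / 0 0 0 0 / 0 0 0 0
t=3: a0@(0,3) a1@(0,3) a2@(0,3) a3@(0,3) a4@(0,3) a5@(0,3) a6@(0,3) a7@(0,3) a8@(0,3) a9@(1,0) | pheromone: 0 0 0 41 / 11 0 0 0 / 2 0 0 0 / 0 0 0 0 / 0 0 0 0 / 0 0 0 0
t=4: a0@(0,3) a1@(0,3) a2@(0,3) a3@(0,3) a4@(0,3) a5@(0,3) a6@(0,3) a7@(0,3) a8@(0,3) a9@(0,3) | pheromone: 0 0 0 60 / 10 0 0 0 / 1 0 0 0 / 0 0 0 0 / 0 0 0 0 / 0 0 0 0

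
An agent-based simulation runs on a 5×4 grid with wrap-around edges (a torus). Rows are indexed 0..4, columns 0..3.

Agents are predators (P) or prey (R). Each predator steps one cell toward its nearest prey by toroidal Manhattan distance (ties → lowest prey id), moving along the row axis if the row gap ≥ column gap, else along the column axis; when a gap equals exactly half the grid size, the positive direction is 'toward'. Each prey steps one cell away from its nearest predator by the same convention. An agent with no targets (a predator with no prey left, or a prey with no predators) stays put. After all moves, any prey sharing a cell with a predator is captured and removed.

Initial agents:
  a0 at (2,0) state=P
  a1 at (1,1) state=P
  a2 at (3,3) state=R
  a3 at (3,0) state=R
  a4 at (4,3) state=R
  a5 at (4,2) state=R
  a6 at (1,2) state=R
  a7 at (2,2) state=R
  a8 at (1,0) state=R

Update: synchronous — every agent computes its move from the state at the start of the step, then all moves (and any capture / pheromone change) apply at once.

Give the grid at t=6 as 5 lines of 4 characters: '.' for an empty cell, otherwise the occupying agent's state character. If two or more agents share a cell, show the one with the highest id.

t=1: a0@(3,0):P a1@(1,2):P a2@(4,3):R a3@(4,0):R a4@(0,3):R a5@(3,2):R a6@(1,3):R a7@(2,1):R a8@(0,0):R
t=2: a0@(4,0):P a1@(1,3):P a2@(0,3):R a3@(0,0):R a4@(4,3):R a5@(3,1):R a6@(1,0):R a7@(1,1):R a8@(1,0):R
t=3: a0@(0,0):P a1@(0,3):P a2@(4,3):R a3@(1,0):R a4@(4,2):R a5@(2,1):R a6@(1,1):R a7@(1,0):R a8@(1,1):R
t=4: a0@(1,0):P a1@(4,3):P a2@(3,3):R a3@(2,0):R a4@(3,2):R a5@(3,1):R a6@(2,1):R a7@(2,0):R a8@(2,1):R
t=5: a0@(2,0):P a1@(3,3):P a2@(2,3):R a3@(3,0):R a4@(2,2):R a5@(4,1):R a6@(3,1):R a7@(3,0):R a8@(3,1):R
t=6: a0@(2,3):P a1@(2,3):P a2@(2,2):R a3@(4,0):R a4@(2,1):R a5@(0,1):R a6@(4,1):R a7@(4,0):R a8@(4,1):R

.R..
....
.RRP
....
RR..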